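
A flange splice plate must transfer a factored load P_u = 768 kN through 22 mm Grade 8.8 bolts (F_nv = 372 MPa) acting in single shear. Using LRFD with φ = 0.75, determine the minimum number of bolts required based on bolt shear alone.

A_b = π·22²/4 = 380.1 mm².
Per-bolt design strength φR_n = 0.75 × 372 × 380.1 × 1 / 1000 = 106.1 kN.
n ≥ 768 / 106.1 = 7.241 → use 8 bolts.

8 bolts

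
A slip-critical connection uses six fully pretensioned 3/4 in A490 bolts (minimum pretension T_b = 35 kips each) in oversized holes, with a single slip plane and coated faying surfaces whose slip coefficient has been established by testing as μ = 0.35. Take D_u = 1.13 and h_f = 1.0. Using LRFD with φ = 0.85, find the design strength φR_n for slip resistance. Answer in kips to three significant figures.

70.6 kips

R_n = μ · D_u · h_f · T_b · n_s · n_b = 0.35 × 1.13 × 1.0 × 35 × 1 × 6 = 83.05 kips.
Design strength φR_n = 0.85 × 83.05 = 70.6 kips.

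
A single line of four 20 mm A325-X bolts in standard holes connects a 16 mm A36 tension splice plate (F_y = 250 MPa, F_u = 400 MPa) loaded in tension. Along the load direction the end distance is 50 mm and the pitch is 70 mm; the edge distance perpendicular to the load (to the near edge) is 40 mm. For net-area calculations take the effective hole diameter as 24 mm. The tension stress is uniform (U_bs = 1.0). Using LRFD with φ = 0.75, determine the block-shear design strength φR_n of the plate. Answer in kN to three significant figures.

602 kN

Shear plane L_v = 50 + 3·70 = 260 mm; A_gv = 260 × 16 = 4160 mm².
A_nv = (260 − 3.5·24) × 16 = 2816 mm².
A_nt = (40 − 0.5·24) × 16 = 448 mm².
0.6 F_u A_nv = 675.8 kN; 0.6 F_y A_gv = 624 kN → shear yielding governs the shear term.
R_n = 624 + 1.0 × 400 × 448 / 1000 = 803.2 kN.
Design strength φR_n = 0.75 × 803.2 = 602 kN.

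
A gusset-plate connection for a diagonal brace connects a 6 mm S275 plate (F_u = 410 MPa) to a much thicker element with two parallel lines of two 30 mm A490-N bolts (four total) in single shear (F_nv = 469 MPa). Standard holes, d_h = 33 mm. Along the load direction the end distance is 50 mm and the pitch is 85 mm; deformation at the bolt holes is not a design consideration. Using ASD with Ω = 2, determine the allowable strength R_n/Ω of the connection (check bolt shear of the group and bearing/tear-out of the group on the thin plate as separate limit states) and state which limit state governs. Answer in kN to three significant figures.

315 kN (bearing governs)

Bolt shear: A_b = π·30²/4 = 706.9 mm²; R_n = 469 × 706.9 × 4 × 1 / 1000 = 1326 kN → 1326 / 2 = 663 kN.
Bearing (1.5 l_c t F_u ≤ 3.0 d t F_u): upper limit = 3.0·30·6·410 / 1000 = 221.4 kN.
  Edge l_c = 50 − 33/2 = 33.5 → r_n = 123.6 kN; interior l_c = 85 − 33 = 52 → r_n = 191.9 kN.
  R_n,bearing = 2·123.6 + 2·191.9 = 631 kN → 631 / 2 = 315 kN.
Bearing governs: 315 kN.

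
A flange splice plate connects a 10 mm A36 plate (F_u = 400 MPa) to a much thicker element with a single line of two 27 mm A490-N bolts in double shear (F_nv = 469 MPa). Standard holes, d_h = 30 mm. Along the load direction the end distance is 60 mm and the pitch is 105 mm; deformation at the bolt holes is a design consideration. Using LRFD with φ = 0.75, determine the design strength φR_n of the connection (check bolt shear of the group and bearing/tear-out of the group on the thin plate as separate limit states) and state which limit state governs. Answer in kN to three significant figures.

Bolt shear: A_b = π·27²/4 = 572.6 mm²; R_n = 469 × 572.6 × 2 × 2 / 1000 = 1074 kN → 0.75 × 1074 = 806 kN.
Bearing (1.2 l_c t F_u ≤ 2.4 d t F_u): upper limit = 2.4·27·10·400 / 1000 = 259.2 kN.
  Edge l_c = 60 − 30/2 = 45 → r_n = 216 kN; interior l_c = 105 − 30 = 75 → r_n = 259.2 kN.
  R_n,bearing = 1·216 + 1·259.2 = 475.2 kN → 0.75 × 475.2 = 356 kN.
Bearing governs: 356 kN.

356 kN (bearing governs)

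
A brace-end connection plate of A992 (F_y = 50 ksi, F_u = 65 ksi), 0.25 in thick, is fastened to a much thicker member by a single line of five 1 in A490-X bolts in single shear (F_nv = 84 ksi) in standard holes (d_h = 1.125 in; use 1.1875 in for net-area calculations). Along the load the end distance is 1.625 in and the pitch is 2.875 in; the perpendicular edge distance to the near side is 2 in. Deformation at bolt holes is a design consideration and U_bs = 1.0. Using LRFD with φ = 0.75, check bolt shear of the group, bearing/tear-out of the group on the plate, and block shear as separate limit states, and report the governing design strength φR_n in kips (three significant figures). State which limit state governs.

74 kips (block shear governs)

Bolt shear: A_b = π·1²/4 = 0.7854 in²; R_n = 84 × 0.7854 × 5 × 1 = 329.9 kips → 0.75 × 329.9 = 247 kips.
Bearing: edge l_c = 1.062, r_n = 20.72 kips; interior l_c = 1.75, r_n = 34.12 kips; R_n = 20.72 + 4·34.12 = 157.2 kips → 118 kips.
Block shear: A_gv = 3.281, A_nv = 1.945, A_nt = 0.3516 in²; R_n = min(0.6F_uA_nv, 0.6F_yA_gv) + U_bs·F_u·A_nt = 98.72 kips → 74 kips.
Block shear governs: 74 kips.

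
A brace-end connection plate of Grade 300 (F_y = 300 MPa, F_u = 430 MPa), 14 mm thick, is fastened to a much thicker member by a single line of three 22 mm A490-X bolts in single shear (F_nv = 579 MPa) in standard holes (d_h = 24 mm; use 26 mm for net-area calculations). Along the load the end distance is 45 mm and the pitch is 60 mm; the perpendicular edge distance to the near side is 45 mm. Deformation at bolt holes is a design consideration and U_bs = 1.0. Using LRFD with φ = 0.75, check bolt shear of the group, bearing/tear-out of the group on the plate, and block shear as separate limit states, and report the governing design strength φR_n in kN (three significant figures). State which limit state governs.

415 kN (block shear governs)

Bolt shear: A_b = π·22²/4 = 380.1 mm²; R_n = 579 × 380.1 × 3 × 1 / 1000 = 660.3 kN → 0.75 × 660.3 = 495 kN.
Bearing: edge l_c = 33, r_n = 238.4 kN; interior l_c = 36, r_n = 260.1 kN; R_n = 238.4 + 2·260.1 = 758.5 kN → 569 kN.
Block shear: A_gv = 2310, A_nv = 1400, A_nt = 448 mm²; R_n = min(0.6F_uA_nv, 0.6F_yA_gv) + U_bs·F_u·A_nt = 553.8 kN → 415 kN.
Block shear governs: 415 kN.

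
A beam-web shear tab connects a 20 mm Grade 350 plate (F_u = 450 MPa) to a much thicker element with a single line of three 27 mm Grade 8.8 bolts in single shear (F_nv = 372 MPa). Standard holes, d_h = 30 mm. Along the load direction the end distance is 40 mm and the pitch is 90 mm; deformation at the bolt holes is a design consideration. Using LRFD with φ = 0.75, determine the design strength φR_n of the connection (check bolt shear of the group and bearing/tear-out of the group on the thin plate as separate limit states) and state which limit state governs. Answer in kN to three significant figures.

479 kN (bolt shear governs)

Bolt shear: A_b = π·27²/4 = 572.6 mm²; R_n = 372 × 572.6 × 3 × 1 / 1000 = 639 kN → 0.75 × 639 = 479 kN.
Bearing (1.2 l_c t F_u ≤ 2.4 d t F_u): upper limit = 2.4·27·20·450 / 1000 = 583.2 kN.
  Edge l_c = 40 − 30/2 = 25 → r_n = 270 kN; interior l_c = 90 − 30 = 60 → r_n = 583.2 kN.
  R_n,bearing = 1·270 + 2·583.2 = 1436 kN → 0.75 × 1436 = 1080 kN.
Bolt shear governs: 479 kN.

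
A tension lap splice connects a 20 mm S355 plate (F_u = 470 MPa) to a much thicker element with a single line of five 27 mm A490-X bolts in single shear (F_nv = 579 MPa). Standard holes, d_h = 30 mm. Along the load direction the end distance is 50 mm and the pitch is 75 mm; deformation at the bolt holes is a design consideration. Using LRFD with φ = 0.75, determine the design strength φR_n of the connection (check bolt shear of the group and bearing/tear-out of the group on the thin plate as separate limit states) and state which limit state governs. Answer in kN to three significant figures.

1240 kN (bolt shear governs)

Bolt shear: A_b = π·27²/4 = 572.6 mm²; R_n = 579 × 572.6 × 5 × 1 / 1000 = 1658 kN → 0.75 × 1658 = 1240 kN.
Bearing (1.2 l_c t F_u ≤ 2.4 d t F_u): upper limit = 2.4·27·20·470 / 1000 = 609.1 kN.
  Edge l_c = 50 − 30/2 = 35 → r_n = 394.8 kN; interior l_c = 75 − 30 = 45 → r_n = 507.6 kN.
  R_n,bearing = 1·394.8 + 4·507.6 = 2425 kN → 0.75 × 2425 = 1820 kN.
Bolt shear governs: 1240 kN.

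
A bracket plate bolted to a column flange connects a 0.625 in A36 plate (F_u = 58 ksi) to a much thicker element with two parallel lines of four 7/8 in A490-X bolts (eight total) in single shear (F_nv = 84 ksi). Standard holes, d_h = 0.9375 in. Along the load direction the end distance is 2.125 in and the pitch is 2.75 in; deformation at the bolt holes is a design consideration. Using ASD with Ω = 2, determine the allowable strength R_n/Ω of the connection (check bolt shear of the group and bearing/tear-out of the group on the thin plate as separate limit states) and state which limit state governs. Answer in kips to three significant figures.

202 kips (bolt shear governs)

Bolt shear: A_b = π·0.875²/4 = 0.6013 in²; R_n = 84 × 0.6013 × 8 × 1 = 404.1 kips → 404.1 / 2 = 202 kips.
Bearing (1.2 l_c t F_u ≤ 2.4 d t F_u): upper limit = 2.4·0.875·0.625·58 = 76.12 kips.
  Edge l_c = 2.125 − 0.9375/2 = 1.656 → r_n = 72.05 kips; interior l_c = 2.75 − 0.9375 = 1.812 → r_n = 76.12 kips.
  R_n,bearing = 2·72.05 + 6·76.12 = 600.8 kips → 600.8 / 2 = 300 kips.
Bolt shear governs: 202 kips.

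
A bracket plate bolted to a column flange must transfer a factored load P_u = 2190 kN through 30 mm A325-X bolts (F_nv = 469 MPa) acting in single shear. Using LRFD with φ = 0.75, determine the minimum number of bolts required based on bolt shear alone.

A_b = π·30²/4 = 706.9 mm².
Per-bolt design strength φR_n = 0.75 × 469 × 706.9 × 1 / 1000 = 248.6 kN.
n ≥ 2190 / 248.6 = 8.808 → use 9 bolts.

9 bolts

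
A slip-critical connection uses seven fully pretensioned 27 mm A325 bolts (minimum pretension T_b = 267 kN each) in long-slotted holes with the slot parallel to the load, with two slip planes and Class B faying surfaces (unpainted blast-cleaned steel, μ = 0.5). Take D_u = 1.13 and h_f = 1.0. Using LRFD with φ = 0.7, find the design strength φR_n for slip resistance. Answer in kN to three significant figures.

1480 kN

R_n = μ · D_u · h_f · T_b · n_s · n_b = 0.5 × 1.13 × 1.0 × 267 × 2 × 7 = 2112 kN.
Design strength φR_n = 0.7 × 2112 = 1480 kN.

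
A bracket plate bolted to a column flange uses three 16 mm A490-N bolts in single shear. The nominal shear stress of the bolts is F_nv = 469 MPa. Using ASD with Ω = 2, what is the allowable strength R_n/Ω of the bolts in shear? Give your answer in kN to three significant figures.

141 kN

A_b = π × 16² / 4 = 201.1 mm².
R_n = F_nv · A_b · n · n_s = 469 × 201.1 × 3 × 1 / 1000 = 282.9 kN.
Allowable strength R_n/Ω = 282.9 / 2 = 141 kN.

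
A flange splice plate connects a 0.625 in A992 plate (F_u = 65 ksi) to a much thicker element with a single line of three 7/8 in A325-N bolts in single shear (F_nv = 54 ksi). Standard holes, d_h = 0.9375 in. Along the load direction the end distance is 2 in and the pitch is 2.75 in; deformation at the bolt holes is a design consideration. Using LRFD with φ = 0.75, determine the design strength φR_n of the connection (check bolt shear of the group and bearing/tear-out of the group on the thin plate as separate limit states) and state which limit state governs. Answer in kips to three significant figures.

Bolt shear: A_b = π·0.875²/4 = 0.6013 in²; R_n = 54 × 0.6013 × 3 × 1 = 97.41 kips → 0.75 × 97.41 = 73.1 kips.
Bearing (1.2 l_c t F_u ≤ 2.4 d t F_u): upper limit = 2.4·0.875·0.625·65 = 85.31 kips.
  Edge l_c = 2 − 0.9375/2 = 1.531 → r_n = 74.65 kips; interior l_c = 2.75 − 0.9375 = 1.812 → r_n = 85.31 kips.
  R_n,bearing = 1·74.65 + 2·85.31 = 245.3 kips → 0.75 × 245.3 = 184 kips.
Bolt shear governs: 73.1 kips.

73.1 kips (bolt shear governs)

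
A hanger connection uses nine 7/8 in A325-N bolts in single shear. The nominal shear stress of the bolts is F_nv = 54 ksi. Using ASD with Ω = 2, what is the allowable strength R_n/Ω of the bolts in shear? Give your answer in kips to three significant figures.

A_b = π × 0.875² / 4 = 0.6013 in².
R_n = F_nv · A_b · n · n_s = 54 × 0.6013 × 9 × 1 = 292.2 kips.
Allowable strength R_n/Ω = 292.2 / 2 = 146 kips.

146 kips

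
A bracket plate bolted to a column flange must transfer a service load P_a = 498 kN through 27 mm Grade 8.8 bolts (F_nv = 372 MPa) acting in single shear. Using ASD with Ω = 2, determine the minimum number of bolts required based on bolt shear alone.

A_b = π·27²/4 = 572.6 mm².
Per-bolt allowable strength R_n/Ω = 372 × 572.6 × 1 / 1000 / 2 = 106.5 kN.
n ≥ 498 / 106.5 = 4.676 → use 5 bolts.

5 bolts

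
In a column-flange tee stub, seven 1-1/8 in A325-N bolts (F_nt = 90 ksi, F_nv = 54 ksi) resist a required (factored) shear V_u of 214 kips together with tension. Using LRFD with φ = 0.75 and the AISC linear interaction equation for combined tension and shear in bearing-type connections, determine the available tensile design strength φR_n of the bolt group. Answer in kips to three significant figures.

A_b = π·1.125²/4 = 0.994 in²; f_rv = 214 / (7 × 0.994) = 30.76 ksi.
F'_nt = 1.3 F_nt − (F_nt / φF_nv) f_rv = 1.3·90 − (90/(0.75·54))·30.76 = 48.65 ksi, capped at F_nt → F'_nt = 48.65 ksi.
R_n = F'_nt · A_b · n = 48.65 × 0.994 × 7 = 338.5 kips.
Design strength φR_n = 0.75 × 338.5 = 254 kips.

254 kips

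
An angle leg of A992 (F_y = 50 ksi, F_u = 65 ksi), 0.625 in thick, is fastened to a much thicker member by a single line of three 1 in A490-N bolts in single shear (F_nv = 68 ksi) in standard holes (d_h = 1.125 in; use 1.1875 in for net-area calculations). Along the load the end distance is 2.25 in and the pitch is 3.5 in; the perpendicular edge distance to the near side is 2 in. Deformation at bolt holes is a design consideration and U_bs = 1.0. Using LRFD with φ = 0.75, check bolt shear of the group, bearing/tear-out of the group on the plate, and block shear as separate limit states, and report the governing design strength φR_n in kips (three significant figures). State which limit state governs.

120 kips (bolt shear governs)

Bolt shear: A_b = π·1²/4 = 0.7854 in²; R_n = 68 × 0.7854 × 3 × 1 = 160.2 kips → 0.75 × 160.2 = 120 kips.
Bearing: edge l_c = 1.688, r_n = 82.27 kips; interior l_c = 2.375, r_n = 97.5 kips; R_n = 82.27 + 2·97.5 = 277.3 kips → 208 kips.
Block shear: A_gv = 5.781, A_nv = 3.926, A_nt = 0.8789 in²; R_n = min(0.6F_uA_nv, 0.6F_yA_gv) + U_bs·F_u·A_nt = 210.2 kips → 158 kips.
Bolt shear governs: 120 kips.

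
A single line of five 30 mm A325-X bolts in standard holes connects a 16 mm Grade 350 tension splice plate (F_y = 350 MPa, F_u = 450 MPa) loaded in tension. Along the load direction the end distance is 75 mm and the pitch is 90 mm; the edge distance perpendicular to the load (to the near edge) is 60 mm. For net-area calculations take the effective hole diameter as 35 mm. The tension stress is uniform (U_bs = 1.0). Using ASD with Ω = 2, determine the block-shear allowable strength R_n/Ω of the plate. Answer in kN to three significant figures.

752 kN

Shear plane L_v = 75 + 4·90 = 435 mm; A_gv = 435 × 16 = 6960 mm².
A_nv = (435 − 4.5·35) × 16 = 4440 mm².
A_nt = (60 − 0.5·35) × 16 = 680 mm².
0.6 F_u A_nv = 1199 kN; 0.6 F_y A_gv = 1462 kN → shear rupture governs the shear term.
R_n = 1199 + 1.0 × 450 × 680 / 1000 = 1505 kN.
Allowable strength R_n/Ω = 1505 / 2 = 752 kN.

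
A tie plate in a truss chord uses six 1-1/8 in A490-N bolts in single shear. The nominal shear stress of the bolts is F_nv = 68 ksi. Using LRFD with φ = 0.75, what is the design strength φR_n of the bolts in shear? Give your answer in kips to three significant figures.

304 kips

A_b = π × 1.125² / 4 = 0.994 in².
R_n = F_nv · A_b · n · n_s = 68 × 0.994 × 6 × 1 = 405.6 kips.
Design strength φR_n = 0.75 × 405.6 = 304 kips.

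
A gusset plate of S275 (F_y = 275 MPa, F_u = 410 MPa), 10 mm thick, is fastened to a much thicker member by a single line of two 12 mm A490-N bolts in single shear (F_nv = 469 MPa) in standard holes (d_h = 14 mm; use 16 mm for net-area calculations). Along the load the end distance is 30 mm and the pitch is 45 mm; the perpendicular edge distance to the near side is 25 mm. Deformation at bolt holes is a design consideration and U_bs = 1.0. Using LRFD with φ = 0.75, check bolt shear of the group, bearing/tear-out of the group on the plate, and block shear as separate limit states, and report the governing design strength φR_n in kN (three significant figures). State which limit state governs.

Bolt shear: A_b = π·12²/4 = 113.1 mm²; R_n = 469 × 113.1 × 2 × 1 / 1000 = 106.1 kN → 0.75 × 106.1 = 79.6 kN.
Bearing: edge l_c = 23, r_n = 113.2 kN; interior l_c = 31, r_n = 118.1 kN; R_n = 113.2 + 1·118.1 = 231.2 kN → 173 kN.
Block shear: A_gv = 750, A_nv = 510, A_nt = 170 mm²; R_n = min(0.6F_uA_nv, 0.6F_yA_gv) + U_bs·F_u·A_nt = 193.5 kN → 145 kN.
Bolt shear governs: 79.6 kN.

79.6 kN (bolt shear governs)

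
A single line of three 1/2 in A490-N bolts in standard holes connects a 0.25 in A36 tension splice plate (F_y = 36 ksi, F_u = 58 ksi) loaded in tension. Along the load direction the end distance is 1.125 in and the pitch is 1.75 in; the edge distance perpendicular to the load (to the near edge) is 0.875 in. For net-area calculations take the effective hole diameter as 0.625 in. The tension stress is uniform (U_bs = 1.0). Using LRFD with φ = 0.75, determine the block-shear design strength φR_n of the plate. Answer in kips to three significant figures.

24.8 kips

Shear plane L_v = 1.125 + 2·1.75 = 4.625 in; A_gv = 4.625 × 0.25 = 1.156 in².
A_nv = (4.625 − 2.5·0.625) × 0.25 = 0.7656 in².
A_nt = (0.875 − 0.5·0.625) × 0.25 = 0.1406 in².
0.6 F_u A_nv = 26.64 kips; 0.6 F_y A_gv = 24.97 kips → shear yielding governs the shear term.
R_n = 24.97 + 1.0 × 58 × 0.1406 = 33.13 kips.
Design strength φR_n = 0.75 × 33.13 = 24.8 kips.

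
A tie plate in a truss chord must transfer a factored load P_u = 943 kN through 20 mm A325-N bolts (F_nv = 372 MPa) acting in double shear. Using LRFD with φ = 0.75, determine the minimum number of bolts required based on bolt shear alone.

6 bolts

A_b = π·20²/4 = 314.2 mm².
Per-bolt design strength φR_n = 0.75 × 372 × 314.2 × 2 / 1000 = 175.3 kN.
n ≥ 943 / 175.3 = 5.379 → use 6 bolts.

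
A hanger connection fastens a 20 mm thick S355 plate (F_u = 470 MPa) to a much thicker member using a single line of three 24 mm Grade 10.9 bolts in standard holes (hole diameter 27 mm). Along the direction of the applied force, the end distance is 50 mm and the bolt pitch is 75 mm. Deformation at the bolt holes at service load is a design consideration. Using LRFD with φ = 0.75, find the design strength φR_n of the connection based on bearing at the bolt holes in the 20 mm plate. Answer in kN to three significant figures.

1120 kN

Per bolt r_n = 1.2 l_c t F_u ≤ 2.4 d t F_u; upper limit = 2.4 × 24 × 20 × 470 / 1000 = 541.4 kN.
Edge bolt: l_c = 50 − 27/2 = 36.5 mm → 1.2 × 36.5 × 20 × 470 / 1000 = 411.7 → r_n = 411.7 kN.
Interior bolts: l_c = 75 − 27 = 48 mm → 1.2 × 48 × 20 × 470 / 1000 = 541.4 → r_n = 541.4 kN.
R_n = 1 × 411.7 + 2 × 541.4 = 1495 kN.
Design strength φR_n = 0.75 × 1495 = 1120 kN.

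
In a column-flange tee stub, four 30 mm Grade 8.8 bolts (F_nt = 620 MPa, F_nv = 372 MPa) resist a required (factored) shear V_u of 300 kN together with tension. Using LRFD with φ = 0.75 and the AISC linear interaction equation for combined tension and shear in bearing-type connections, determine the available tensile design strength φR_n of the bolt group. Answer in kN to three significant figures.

A_b = π·30²/4 = 706.9 mm²; f_rv = 300 × 1000 / (4 × 706.9) = 106.1 MPa.
F'_nt = 1.3 F_nt − (F_nt / φF_nv) f_rv = 1.3·620 − (620/(0.75·372))·106.1 = 570.2 MPa, capped at F_nt → F'_nt = 570.2 MPa.
R_n = F'_nt · A_b · n = 570.2 × 706.9 × 4 / 1000 = 1612 kN.
Design strength φR_n = 0.75 × 1612 = 1210 kN.

1210 kN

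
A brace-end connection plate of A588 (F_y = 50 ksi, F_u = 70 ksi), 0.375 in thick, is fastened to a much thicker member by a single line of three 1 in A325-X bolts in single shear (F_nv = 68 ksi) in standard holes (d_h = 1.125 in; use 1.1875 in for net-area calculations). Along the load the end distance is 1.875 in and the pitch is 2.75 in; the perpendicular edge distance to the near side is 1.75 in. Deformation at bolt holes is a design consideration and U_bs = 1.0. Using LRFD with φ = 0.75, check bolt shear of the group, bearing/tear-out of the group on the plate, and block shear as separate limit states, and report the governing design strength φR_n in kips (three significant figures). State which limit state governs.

74.8 kips (block shear governs)

Bolt shear: A_b = π·1²/4 = 0.7854 in²; R_n = 68 × 0.7854 × 3 × 1 = 160.2 kips → 0.75 × 160.2 = 120 kips.
Bearing: edge l_c = 1.312, r_n = 41.34 kips; interior l_c = 1.625, r_n = 51.19 kips; R_n = 41.34 + 2·51.19 = 143.7 kips → 108 kips.
Block shear: A_gv = 2.766, A_nv = 1.652, A_nt = 0.4336 in²; R_n = min(0.6F_uA_nv, 0.6F_yA_gv) + U_bs·F_u·A_nt = 99.75 kips → 74.8 kips.
Block shear governs: 74.8 kips.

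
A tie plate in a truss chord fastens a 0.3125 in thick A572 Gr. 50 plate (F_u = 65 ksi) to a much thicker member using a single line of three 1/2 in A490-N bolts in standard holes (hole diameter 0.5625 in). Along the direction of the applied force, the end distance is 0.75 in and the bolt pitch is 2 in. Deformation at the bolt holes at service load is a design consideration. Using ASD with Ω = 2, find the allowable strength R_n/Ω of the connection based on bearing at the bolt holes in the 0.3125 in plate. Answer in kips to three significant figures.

Per bolt r_n = 1.2 l_c t F_u ≤ 2.4 d t F_u; upper limit = 2.4 × 0.5 × 0.3125 × 65 = 24.38 kips.
Edge bolt: l_c = 0.75 − 0.5625/2 = 0.4688 in → 1.2 × 0.4688 × 0.3125 × 65 = 11.43 → r_n = 11.43 kips.
Interior bolts: l_c = 2 − 0.5625 = 1.438 in → 1.2 × 1.438 × 0.3125 × 65 = 35.04 → r_n = 24.38 kips.
R_n = 1 × 11.43 + 2 × 24.38 = 60.18 kips.
Allowable strength R_n/Ω = 60.18 / 2 = 30.1 kips.

30.1 kips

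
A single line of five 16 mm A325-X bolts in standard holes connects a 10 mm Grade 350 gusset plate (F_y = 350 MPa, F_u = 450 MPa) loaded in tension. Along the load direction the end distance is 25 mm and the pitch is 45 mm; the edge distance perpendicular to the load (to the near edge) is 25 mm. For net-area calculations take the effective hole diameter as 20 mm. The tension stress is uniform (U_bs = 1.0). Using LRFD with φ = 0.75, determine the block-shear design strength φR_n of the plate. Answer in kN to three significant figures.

284 kN

Shear plane L_v = 25 + 4·45 = 205 mm; A_gv = 205 × 10 = 2050 mm².
A_nv = (205 − 4.5·20) × 10 = 1150 mm².
A_nt = (25 − 0.5·20) × 10 = 150 mm².
0.6 F_u A_nv = 310.5 kN; 0.6 F_y A_gv = 430.5 kN → shear rupture governs the shear term.
R_n = 310.5 + 1.0 × 450 × 150 / 1000 = 378 kN.
Design strength φR_n = 0.75 × 378 = 284 kN.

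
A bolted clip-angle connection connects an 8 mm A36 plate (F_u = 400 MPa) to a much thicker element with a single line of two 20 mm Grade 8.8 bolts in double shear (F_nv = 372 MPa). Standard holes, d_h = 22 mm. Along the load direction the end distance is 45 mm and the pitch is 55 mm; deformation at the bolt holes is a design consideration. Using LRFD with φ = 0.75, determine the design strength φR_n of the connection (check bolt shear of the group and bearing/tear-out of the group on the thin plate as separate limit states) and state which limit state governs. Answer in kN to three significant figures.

193 kN (bearing governs)

Bolt shear: A_b = π·20²/4 = 314.2 mm²; R_n = 372 × 314.2 × 2 × 2 / 1000 = 467.5 kN → 0.75 × 467.5 = 351 kN.
Bearing (1.2 l_c t F_u ≤ 2.4 d t F_u): upper limit = 2.4·20·8·400 / 1000 = 153.6 kN.
  Edge l_c = 45 − 22/2 = 34 → r_n = 130.6 kN; interior l_c = 55 − 22 = 33 → r_n = 126.7 kN.
  R_n,bearing = 1·130.6 + 1·126.7 = 257.3 kN → 0.75 × 257.3 = 193 kN.
Bearing governs: 193 kN.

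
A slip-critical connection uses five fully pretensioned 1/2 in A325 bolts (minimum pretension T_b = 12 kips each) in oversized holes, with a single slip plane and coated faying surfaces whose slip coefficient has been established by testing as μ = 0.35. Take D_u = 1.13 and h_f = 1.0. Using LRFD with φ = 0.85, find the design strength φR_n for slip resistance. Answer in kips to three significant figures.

20.2 kips

R_n = μ · D_u · h_f · T_b · n_s · n_b = 0.35 × 1.13 × 1.0 × 12 × 1 × 5 = 23.73 kips.
Design strength φR_n = 0.85 × 23.73 = 20.2 kips.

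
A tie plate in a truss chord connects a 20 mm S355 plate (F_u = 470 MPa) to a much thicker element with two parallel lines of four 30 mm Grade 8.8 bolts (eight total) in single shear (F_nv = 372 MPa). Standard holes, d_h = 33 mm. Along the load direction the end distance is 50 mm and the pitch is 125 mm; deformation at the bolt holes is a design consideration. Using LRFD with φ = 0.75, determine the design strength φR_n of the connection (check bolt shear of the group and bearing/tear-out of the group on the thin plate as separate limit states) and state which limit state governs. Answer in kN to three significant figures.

1580 kN (bolt shear governs)

Bolt shear: A_b = π·30²/4 = 706.9 mm²; R_n = 372 × 706.9 × 8 × 1 / 1000 = 2104 kN → 0.75 × 2104 = 1580 kN.
Bearing (1.2 l_c t F_u ≤ 2.4 d t F_u): upper limit = 2.4·30·20·470 / 1000 = 676.8 kN.
  Edge l_c = 50 − 33/2 = 33.5 → r_n = 377.9 kN; interior l_c = 125 − 33 = 92 → r_n = 676.8 kN.
  R_n,bearing = 2·377.9 + 6·676.8 = 4817 kN → 0.75 × 4817 = 3610 kN.
Bolt shear governs: 1580 kN.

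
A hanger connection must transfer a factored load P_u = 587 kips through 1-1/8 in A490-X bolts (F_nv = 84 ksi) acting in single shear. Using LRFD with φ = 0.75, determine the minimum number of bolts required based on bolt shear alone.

A_b = π·1.125²/4 = 0.994 in².
Per-bolt design strength φR_n = 0.75 × 84 × 0.994 × 1 = 62.62 kips.
n ≥ 587 / 62.62 = 9.374 → use 10 bolts.

10 bolts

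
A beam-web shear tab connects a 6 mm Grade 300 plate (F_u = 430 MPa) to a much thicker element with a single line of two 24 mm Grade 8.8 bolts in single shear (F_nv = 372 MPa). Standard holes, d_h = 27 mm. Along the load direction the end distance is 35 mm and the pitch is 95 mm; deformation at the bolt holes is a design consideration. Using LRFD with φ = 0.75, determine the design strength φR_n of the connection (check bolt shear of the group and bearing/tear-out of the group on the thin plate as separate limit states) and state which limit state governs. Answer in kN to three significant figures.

Bolt shear: A_b = π·24²/4 = 452.4 mm²; R_n = 372 × 452.4 × 2 × 1 / 1000 = 336.6 kN → 0.75 × 336.6 = 252 kN.
Bearing (1.2 l_c t F_u ≤ 2.4 d t F_u): upper limit = 2.4·24·6·430 / 1000 = 148.6 kN.
  Edge l_c = 35 − 27/2 = 21.5 → r_n = 66.56 kN; interior l_c = 95 − 27 = 68 → r_n = 148.6 kN.
  R_n,bearing = 1·66.56 + 1·148.6 = 215.2 kN → 0.75 × 215.2 = 161 kN.
Bearing governs: 161 kN.

161 kN (bearing governs)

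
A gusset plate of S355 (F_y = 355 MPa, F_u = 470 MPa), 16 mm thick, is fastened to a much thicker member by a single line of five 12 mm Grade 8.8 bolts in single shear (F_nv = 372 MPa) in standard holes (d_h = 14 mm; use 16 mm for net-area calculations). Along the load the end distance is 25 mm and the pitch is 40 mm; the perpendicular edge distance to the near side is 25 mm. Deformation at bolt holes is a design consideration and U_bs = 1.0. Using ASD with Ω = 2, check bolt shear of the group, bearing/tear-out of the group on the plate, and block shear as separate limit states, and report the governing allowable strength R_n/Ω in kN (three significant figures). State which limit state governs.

Bolt shear: A_b = π·12²/4 = 113.1 mm²; R_n = 372 × 113.1 × 5 × 1 / 1000 = 210.4 kN → 210.4 / 2 = 105 kN.
Bearing: edge l_c = 18, r_n = 162.4 kN; interior l_c = 26, r_n = 216.6 kN; R_n = 162.4 + 4·216.6 = 1029 kN → 514 kN.
Block shear: A_gv = 2960, A_nv = 1808, A_nt = 272 mm²; R_n = min(0.6F_uA_nv, 0.6F_yA_gv) + U_bs·F_u·A_nt = 637.7 kN → 319 kN.
Bolt shear governs: 105 kN.

105 kN (bolt shear governs)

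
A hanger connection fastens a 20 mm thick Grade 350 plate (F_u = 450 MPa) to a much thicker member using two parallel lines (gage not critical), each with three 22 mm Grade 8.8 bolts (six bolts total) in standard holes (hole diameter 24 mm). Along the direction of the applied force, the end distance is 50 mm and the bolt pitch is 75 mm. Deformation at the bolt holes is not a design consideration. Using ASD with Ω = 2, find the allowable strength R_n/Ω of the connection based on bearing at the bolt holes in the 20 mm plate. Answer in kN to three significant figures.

Per bolt r_n = 1.5 l_c t F_u ≤ 3.0 d t F_u; upper limit = 3.0 × 22 × 20 × 450 / 1000 = 594 kN.
Edge bolt: l_c = 50 − 24/2 = 38 mm → 1.5 × 38 × 20 × 450 / 1000 = 513 → r_n = 513 kN.
Interior bolts: l_c = 75 − 24 = 51 mm → 1.5 × 51 × 20 × 450 / 1000 = 688.5 → r_n = 594 kN.
R_n = 2 × 513 + 4 × 594 = 3402 kN.
Allowable strength R_n/Ω = 3402 / 2 = 1700 kN.

1700 kN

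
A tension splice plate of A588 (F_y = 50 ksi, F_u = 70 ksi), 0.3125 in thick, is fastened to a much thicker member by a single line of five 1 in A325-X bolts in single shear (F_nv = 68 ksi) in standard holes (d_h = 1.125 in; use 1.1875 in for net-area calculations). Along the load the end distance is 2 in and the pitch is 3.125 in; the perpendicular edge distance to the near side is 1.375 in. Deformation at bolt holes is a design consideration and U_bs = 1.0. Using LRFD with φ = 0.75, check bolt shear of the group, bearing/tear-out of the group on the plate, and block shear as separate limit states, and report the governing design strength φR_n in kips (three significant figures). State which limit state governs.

Bolt shear: A_b = π·1²/4 = 0.7854 in²; R_n = 68 × 0.7854 × 5 × 1 = 267 kips → 0.75 × 267 = 200 kips.
Bearing: edge l_c = 1.438, r_n = 37.73 kips; interior l_c = 2, r_n = 52.5 kips; R_n = 37.73 + 4·52.5 = 247.7 kips → 186 kips.
Block shear: A_gv = 4.531, A_nv = 2.861, A_nt = 0.2441 in²; R_n = min(0.6F_uA_nv, 0.6F_yA_gv) + U_bs·F_u·A_nt = 137.3 kips → 103 kips.
Block shear governs: 103 kips.

103 kips (block shear governs)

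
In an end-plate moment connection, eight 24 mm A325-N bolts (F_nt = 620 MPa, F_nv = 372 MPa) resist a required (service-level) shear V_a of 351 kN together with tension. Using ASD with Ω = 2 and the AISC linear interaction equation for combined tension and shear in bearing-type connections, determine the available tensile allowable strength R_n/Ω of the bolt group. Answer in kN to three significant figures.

874 kN

A_b = π·24²/4 = 452.4 mm²; f_rv = 351 × 1000 / (8 × 452.4) = 96.99 MPa.
F'_nt = 1.3 F_nt − (Ω F_nt / F_nv) f_rv = 1.3·620 − (2·620/372)·96.99 = 482.7 MPa, capped at F_nt → F'_nt = 482.7 MPa.
R_n = F'_nt · A_b · n = 482.7 × 452.4 × 8 / 1000 = 1747 kN.
Allowable strength R_n/Ω = 1747 / 2 = 874 kN.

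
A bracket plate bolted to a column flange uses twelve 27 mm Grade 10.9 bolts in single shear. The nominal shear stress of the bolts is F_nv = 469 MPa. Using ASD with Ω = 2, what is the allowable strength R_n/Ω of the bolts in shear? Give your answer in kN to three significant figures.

A_b = π × 27² / 4 = 572.6 mm².
R_n = F_nv · A_b · n · n_s = 469 × 572.6 × 12 × 1 / 1000 = 3222 kN.
Allowable strength R_n/Ω = 3222 / 2 = 1610 kN.

1610 kN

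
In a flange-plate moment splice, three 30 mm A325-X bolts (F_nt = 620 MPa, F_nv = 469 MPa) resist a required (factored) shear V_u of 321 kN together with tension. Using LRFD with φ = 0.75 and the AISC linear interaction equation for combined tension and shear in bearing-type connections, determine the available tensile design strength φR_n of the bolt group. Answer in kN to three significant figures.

858 kN

A_b = π·30²/4 = 706.9 mm²; f_rv = 321 × 1000 / (3 × 706.9) = 151.4 MPa.
F'_nt = 1.3 F_nt − (F_nt / φF_nv) f_rv = 1.3·620 − (620/(0.75·469))·151.4 = 539.2 MPa, capped at F_nt → F'_nt = 539.2 MPa.
R_n = F'_nt · A_b · n = 539.2 × 706.9 × 3 / 1000 = 1143 kN.
Design strength φR_n = 0.75 × 1143 = 858 kN.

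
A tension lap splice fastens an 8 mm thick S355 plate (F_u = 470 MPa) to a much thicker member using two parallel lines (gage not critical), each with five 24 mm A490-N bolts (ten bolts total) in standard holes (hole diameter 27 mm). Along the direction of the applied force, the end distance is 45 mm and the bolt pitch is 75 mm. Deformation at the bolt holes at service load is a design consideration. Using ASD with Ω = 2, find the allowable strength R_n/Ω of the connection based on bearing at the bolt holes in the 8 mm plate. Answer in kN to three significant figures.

1010 kN

Per bolt r_n = 1.2 l_c t F_u ≤ 2.4 d t F_u; upper limit = 2.4 × 24 × 8 × 470 / 1000 = 216.6 kN.
Edge bolt: l_c = 45 − 27/2 = 31.5 mm → 1.2 × 31.5 × 8 × 470 / 1000 = 142.1 → r_n = 142.1 kN.
Interior bolts: l_c = 75 − 27 = 48 mm → 1.2 × 48 × 8 × 470 / 1000 = 216.6 → r_n = 216.6 kN.
R_n = 2 × 142.1 + 8 × 216.6 = 2017 kN.
Allowable strength R_n/Ω = 2017 / 2 = 1010 kN.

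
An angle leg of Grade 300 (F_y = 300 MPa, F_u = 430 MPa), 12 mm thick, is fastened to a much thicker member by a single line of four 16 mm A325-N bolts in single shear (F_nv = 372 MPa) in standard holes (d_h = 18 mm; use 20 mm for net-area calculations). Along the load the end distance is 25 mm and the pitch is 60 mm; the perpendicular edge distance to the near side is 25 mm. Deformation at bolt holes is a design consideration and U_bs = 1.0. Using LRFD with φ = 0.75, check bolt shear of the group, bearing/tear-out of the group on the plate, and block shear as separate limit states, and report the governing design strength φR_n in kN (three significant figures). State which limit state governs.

Bolt shear: A_b = π·16²/4 = 201.1 mm²; R_n = 372 × 201.1 × 4 × 1 / 1000 = 299.2 kN → 0.75 × 299.2 = 224 kN.
Bearing: edge l_c = 16, r_n = 99.07 kN; interior l_c = 42, r_n = 198.1 kN; R_n = 99.07 + 3·198.1 = 693.5 kN → 520 kN.
Block shear: A_gv = 2460, A_nv = 1620, A_nt = 180 mm²; R_n = min(0.6F_uA_nv, 0.6F_yA_gv) + U_bs·F_u·A_nt = 495.4 kN → 372 kN.
Bolt shear governs: 224 kN.

224 kN (bolt shear governs)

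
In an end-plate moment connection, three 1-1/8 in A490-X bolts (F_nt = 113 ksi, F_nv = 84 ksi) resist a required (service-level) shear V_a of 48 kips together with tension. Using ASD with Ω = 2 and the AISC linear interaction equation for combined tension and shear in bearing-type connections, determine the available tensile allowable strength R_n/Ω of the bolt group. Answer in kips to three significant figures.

A_b = π·1.125²/4 = 0.994 in²; f_rv = 48 / (3 × 0.994) = 16.1 ksi.
F'_nt = 1.3 F_nt − (Ω F_nt / F_nv) f_rv = 1.3·113 − (2·113/84)·16.1 = 103.6 ksi, capped at F_nt → F'_nt = 103.6 ksi.
R_n = F'_nt · A_b · n = 103.6 × 0.994 × 3 = 308.9 kips.
Allowable strength R_n/Ω = 308.9 / 2 = 154 kips.

154 kips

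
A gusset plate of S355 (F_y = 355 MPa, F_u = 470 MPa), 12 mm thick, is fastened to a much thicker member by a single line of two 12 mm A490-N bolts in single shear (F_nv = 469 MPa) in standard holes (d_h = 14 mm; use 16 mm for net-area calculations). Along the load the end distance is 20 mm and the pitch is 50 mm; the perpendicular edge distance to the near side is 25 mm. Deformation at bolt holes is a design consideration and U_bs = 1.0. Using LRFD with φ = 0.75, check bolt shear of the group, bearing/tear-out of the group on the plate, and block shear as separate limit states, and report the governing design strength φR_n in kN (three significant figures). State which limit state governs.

Bolt shear: A_b = π·12²/4 = 113.1 mm²; R_n = 469 × 113.1 × 2 × 1 / 1000 = 106.1 kN → 0.75 × 106.1 = 79.6 kN.
Bearing: edge l_c = 13, r_n = 87.98 kN; interior l_c = 36, r_n = 162.4 kN; R_n = 87.98 + 1·162.4 = 250.4 kN → 188 kN.
Block shear: A_gv = 840, A_nv = 552, A_nt = 204 mm²; R_n = min(0.6F_uA_nv, 0.6F_yA_gv) + U_bs·F_u·A_nt = 251.5 kN → 189 kN.
Bolt shear governs: 79.6 kN.

79.6 kN (bolt shear governs)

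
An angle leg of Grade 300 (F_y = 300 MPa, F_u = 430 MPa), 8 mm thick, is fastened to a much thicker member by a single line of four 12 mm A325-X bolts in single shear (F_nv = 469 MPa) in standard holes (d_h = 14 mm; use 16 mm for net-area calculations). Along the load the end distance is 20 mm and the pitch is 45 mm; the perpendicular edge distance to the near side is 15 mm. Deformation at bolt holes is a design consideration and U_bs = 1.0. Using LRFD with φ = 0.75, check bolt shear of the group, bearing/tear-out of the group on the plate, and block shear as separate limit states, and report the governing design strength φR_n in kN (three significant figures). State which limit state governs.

159 kN (bolt shear governs)

Bolt shear: A_b = π·12²/4 = 113.1 mm²; R_n = 469 × 113.1 × 4 × 1 / 1000 = 212.2 kN → 0.75 × 212.2 = 159 kN.
Bearing: edge l_c = 13, r_n = 53.66 kN; interior l_c = 31, r_n = 99.07 kN; R_n = 53.66 + 3·99.07 = 350.9 kN → 263 kN.
Block shear: A_gv = 1240, A_nv = 792, A_nt = 56 mm²; R_n = min(0.6F_uA_nv, 0.6F_yA_gv) + U_bs·F_u·A_nt = 228.4 kN → 171 kN.
Bolt shear governs: 159 kN.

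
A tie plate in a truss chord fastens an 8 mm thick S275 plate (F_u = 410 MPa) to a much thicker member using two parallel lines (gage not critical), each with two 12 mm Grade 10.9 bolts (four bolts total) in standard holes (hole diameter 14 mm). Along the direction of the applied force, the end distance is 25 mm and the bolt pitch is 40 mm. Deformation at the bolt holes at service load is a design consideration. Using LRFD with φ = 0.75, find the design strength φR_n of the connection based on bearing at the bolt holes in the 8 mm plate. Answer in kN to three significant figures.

Per bolt r_n = 1.2 l_c t F_u ≤ 2.4 d t F_u; upper limit = 2.4 × 12 × 8 × 410 / 1000 = 94.46 kN.
Edge bolt: l_c = 25 − 14/2 = 18 mm → 1.2 × 18 × 8 × 410 / 1000 = 70.85 → r_n = 70.85 kN.
Interior bolts: l_c = 40 − 14 = 26 mm → 1.2 × 26 × 8 × 410 / 1000 = 102.3 → r_n = 94.46 kN.
R_n = 2 × 70.85 + 2 × 94.46 = 330.6 kN.
Design strength φR_n = 0.75 × 330.6 = 248 kN.

248 kN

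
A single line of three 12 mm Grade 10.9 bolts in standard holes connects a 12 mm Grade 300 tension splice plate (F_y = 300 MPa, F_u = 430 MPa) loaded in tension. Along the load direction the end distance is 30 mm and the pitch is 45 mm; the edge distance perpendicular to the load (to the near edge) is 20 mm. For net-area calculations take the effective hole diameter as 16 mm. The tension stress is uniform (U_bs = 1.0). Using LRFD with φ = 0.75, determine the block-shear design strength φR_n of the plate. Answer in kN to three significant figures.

Shear plane L_v = 30 + 2·45 = 120 mm; A_gv = 120 × 12 = 1440 mm².
A_nv = (120 − 2.5·16) × 12 = 960 mm².
A_nt = (20 − 0.5·16) × 12 = 144 mm².
0.6 F_u A_nv = 247.7 kN; 0.6 F_y A_gv = 259.2 kN → shear rupture governs the shear term.
R_n = 247.7 + 1.0 × 430 × 144 / 1000 = 309.6 kN.
Design strength φR_n = 0.75 × 309.6 = 232 kN.

232 kN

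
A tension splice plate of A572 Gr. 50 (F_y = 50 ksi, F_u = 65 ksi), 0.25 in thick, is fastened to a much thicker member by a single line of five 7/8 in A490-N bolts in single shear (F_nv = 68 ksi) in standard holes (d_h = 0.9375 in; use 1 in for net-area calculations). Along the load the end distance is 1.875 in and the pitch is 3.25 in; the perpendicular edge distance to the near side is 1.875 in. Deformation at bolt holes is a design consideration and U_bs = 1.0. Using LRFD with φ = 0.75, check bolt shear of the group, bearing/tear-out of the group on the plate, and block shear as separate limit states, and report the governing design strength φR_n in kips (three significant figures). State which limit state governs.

Bolt shear: A_b = π·0.875²/4 = 0.6013 in²; R_n = 68 × 0.6013 × 5 × 1 = 204.4 kips → 0.75 × 204.4 = 153 kips.
Bearing: edge l_c = 1.406, r_n = 27.42 kips; interior l_c = 2.312, r_n = 34.12 kips; R_n = 27.42 + 4·34.12 = 163.9 kips → 123 kips.
Block shear: A_gv = 3.719, A_nv = 2.594, A_nt = 0.3438 in²; R_n = min(0.6F_uA_nv, 0.6F_yA_gv) + U_bs·F_u·A_nt = 123.5 kips → 92.6 kips.
Block shear governs: 92.6 kips.

92.6 kips (block shear governs)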